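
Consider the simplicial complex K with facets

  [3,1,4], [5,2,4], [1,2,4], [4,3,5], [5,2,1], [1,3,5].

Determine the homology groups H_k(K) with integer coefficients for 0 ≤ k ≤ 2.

H_0 ≅ Z,  H_1 = 0,  H_2 ≅ Z.

We work with the vertex ordering 1 < 2 < 3 < 4 < 5. The simplices of K, each written with vertices in increasing order, are:

  0-simplices (5): [1], [2], [3], [4], [5]
  1-simplices (9): [1,2], [1,3], [1,4], [1,5], [2,4], [2,5], [3,4], [3,5], [4,5]
  2-simplices (6): [1,2,4], [1,2,5], [1,3,4], [1,3,5], [2,4,5], [3,4,5]

Hence C_0 ≅ Z^5, C_1 ≅ Z^9, C_2 ≅ Z^6.

Boundary ∂_1: C_1 → C_0 sends each edge [p,q] (with p < q) to q − p.
As a 5×9 matrix over Z this has rank 4, with invariant factors (1,1,1,1).

Boundary ∂_2: C_2 → C_1 acts by ∂[p,q,r] = [q,r] − [p,r] + [p,q]. For instance
  ∂[2,4,5] = [4,5] − [2,5] + [2,4],
  ∂[1,2,5] = [2,5] − [1,5] + [1,2].
This gives a 9×6 integer matrix of rank 5; reducing to Smith normal form yields diagonal entries (1,1,1,1,1).

From H_k ≅ ker(∂_k) / im(∂_{k+1}) we obtain:

  H_0: rank C_0 − rank ∂_1 = 5 − 4 = 1, and the invariant factors of ∂_1 are all 1, so H_0 = Z.
  H_1: rank ker ∂_1 − rank ∂_2 = (9 − 4) − 5 = 0, and the invariant factors of ∂_2 are all 1, so H_1 = 0.
  H_2: rank ker ∂_2 − rank ∂_3 = (6 − 5) − 0 = 1, and there is no ∂_3, so H_2 = Z.

As a check, the Euler characteristic is 5 − 9 + 6 = 2, which agrees with 1 − 0 + 1 = 2.
(K is a triangulation of the 2-sphere S^2.)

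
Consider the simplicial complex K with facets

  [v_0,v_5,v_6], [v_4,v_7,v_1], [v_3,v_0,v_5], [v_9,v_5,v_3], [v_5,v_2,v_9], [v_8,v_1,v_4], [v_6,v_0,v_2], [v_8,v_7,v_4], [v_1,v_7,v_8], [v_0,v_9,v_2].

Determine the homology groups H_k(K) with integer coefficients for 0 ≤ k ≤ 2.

H_0 = Z^2,  H_1 = Z,  H_2 = Z.

Take the total order v_0 < v_1 < v_2 < v_3 < v_4 < v_5 < v_6 < v_7 < v_8 < v_9 on the vertex set. Then K (dimension 2) consists of the simplices:

  0-simplices (10): [v_0], [v_1], [v_2], [v_3], [v_4], [v_5], [v_6], [v_7], [v_8], [v_9]
  1-simplices (18): (18 of them)
  2-simplices (10): [v_0,v_2,v_6], [v_0,v_2,v_9], [v_0,v_3,v_5], [v_0,v_5,v_6], [v_1,v_4,v_7], [v_1,v_4,v_8], [v_1,v_7,v_8], [v_2,v_5,v_9], [v_3,v_5,v_9], [v_4,v_7,v_8]

Hence C_0 ≅ Z^10, C_1 ≅ Z^18, C_2 ≅ Z^10.

Boundary ∂_1: C_1 → C_0 is given by ∂[p,q] = [q] − [p]. For instance
  ∂[v_2,v_5] = [v_5] − [v_2].
This gives a 10×18 integer matrix of rank 8; reducing to Smith normal form yields diagonal entries (1,1,1,1,1,1,1,1).

Boundary ∂_2: C_2 → C_1 sends each 2-simplex [p,q,r] to [q,r] − [p,r] + [p,q]. For instance
  ∂[v_1,v_4,v_7] = [v_4,v_7] − [v_1,v_7] + [v_1,v_4],
  ∂[v_0,v_3,v_5] = [v_3,v_5] − [v_0,v_5] + [v_0,v_3].
The resulting 18×10 matrix has rank 9, and its Smith normal form has invariant factors (1,1,1,1,1,1,1,1,1).

Reading off H_k = ker ∂_k / im ∂_{k+1}:

  H_0: rank C_0 − rank ∂_1 = 10 − 8 = 2, and the invariant factors of ∂_1 are all 1, so H_0 ≅ Z^2.
  H_1: rank ker ∂_1 − rank ∂_2 = (18 − 8) − 9 = 1, and the invariant factors of ∂_2 are all 1, so H_1 ≅ Z.
  H_2: rank ker ∂_2 − rank ∂_3 = (10 − 9) − 0 = 1, and there is no ∂_3, so H_2 ≅ Z.

As a check, the Euler characteristic is 10 − 18 + 10 = 2, which agrees with 2 − 1 + 1 = 2.
(K is a triangulation of the disjoint union of the cylinder S^1 x I and the 2-sphere S^2.)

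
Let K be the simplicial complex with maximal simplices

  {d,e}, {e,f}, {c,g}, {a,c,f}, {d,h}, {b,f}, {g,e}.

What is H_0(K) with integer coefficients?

We work with the vertex ordering a < b < c < d < e < f < g < h. The simplices of K, each written with vertices in increasing order, are:

  0-simplices (8): a, b, c, d, e, f, g, h
  1-simplices (9): ac, af, bf, cf, cg, de, dh, ef, eg
  2-simplices (1): acf

giving chain groups C_0 ≅ Z^8, C_1 ≅ Z^9, C_2 ≅ Z^1.

∂_1: C_1 → C_0 maps an edge to its endpoints' difference, ∂[p,q] = q − p. For instance
  ∂bf = f − b.
The resulting 8×9 matrix has rank 7, and its Smith normal form has invariant factors (1,1,1,1,1,1,1).

The boundary map ∂_2: C_2 → C_1 acts by ∂[p,q,r] = [q,r] − [p,r] + [p,q]. For instance
  ∂acf = cf − af + ac.
The resulting 9×1 matrix has rank 1, and its Smith normal form has invariant factors (1).

From H_k ≅ ker(∂_k) / im(∂_{k+1}) we obtain:

  H_0: rank C_0 − rank ∂_1 = 8 − 7 = 1, and the invariant factors of ∂_1 are all 1, so H_0 ≅ Z.

H_0 = Z.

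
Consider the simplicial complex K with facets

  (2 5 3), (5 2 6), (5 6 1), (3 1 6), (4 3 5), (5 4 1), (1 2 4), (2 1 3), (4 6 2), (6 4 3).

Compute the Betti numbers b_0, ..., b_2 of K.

Order the vertices as 1 < 2 < 3 < 4 < 5 < 6. Listing each simplex with vertices in this order, K has dimension 2 with simplices:

  0-simplices (6): [1], [2], [3], [4], [5], [6]
  1-simplices (15): [1,2], [1,3], [1,4], [1,5], [1,6], [2,3], [2,4], [2,5], [2,6], [3,4], [3,5], [3,6], [4,5], [4,6], [5,6]
  2-simplices (10): [1,2,3], [1,2,4], [1,3,6], [1,4,5], [1,5,6], [2,3,5], [2,4,6], [2,5,6], [3,4,5], [3,4,6]

Hence C_0 ≅ Z^6, C_1 ≅ Z^15, C_2 ≅ Z^10.

The boundary map ∂_1: C_1 → C_0 is given by ∂[p,q] = [q] − [p].
The resulting 6×15 matrix has rank 5, and its Smith normal form has invariant factors (1,1,1,1,1).

The boundary map ∂_2: C_2 → C_1 acts by ∂[p,q,r] = [q,r] − [p,r] + [p,q]. For instance
  ∂[2,4,6] = [4,6] − [2,6] + [2,4],
  ∂[1,2,3] = [2,3] − [1,3] + [1,2].
The 15×10 boundary matrix has rank 10 and Smith normal form diag(1,1,1,1,1,1,1,1,1,2).

Reading off H_k = ker ∂_k / im ∂_{k+1}:

  H_0: rank C_0 − rank ∂_1 = 6 − 5 = 1, and the invariant factors of ∂_1 are all 1, so H_0 = Z.
  H_1: rank ker ∂_1 − rank ∂_2 = (15 − 5) − 10 = 0, and ∂_2 has invariant factor 2 > 1, so H_1 = Z/2.
  H_2: rank ker ∂_2 − rank ∂_3 = (10 − 10) − 0 = 0, and there is no ∂_3, so H_2 = 0.

Hence the Betti numbers are b_0 = 1, b_1 = 0, b_2 = 0.

b_0 = 1, b_1 = 0, b_2 = 0.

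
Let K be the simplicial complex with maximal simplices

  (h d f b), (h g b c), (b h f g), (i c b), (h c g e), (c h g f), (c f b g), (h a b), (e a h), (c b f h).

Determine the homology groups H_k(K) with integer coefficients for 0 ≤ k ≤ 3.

We work with the vertex ordering a < b < c < d < e < f < g < h < i. The simplices of K, each written with vertices in increasing order, are:

  0-simplices (9): a, b, c, d, e, f, g, h, i
  1-simplices (21): ab, ae, ah, bc, bd, bf, bg, bh, bi, ce, cf, cg, ch, ci, df, dh, eg, eh, fg, fh, gh
  2-simplices (19): abh, aeh, bcf, bcg, bch, bci, bdf, bdh, bfg, bfh, bgh, ceg, ceh, cfg, cfh, cgh, dfh, egh, fgh
  3-simplices (7): bcfg, bcfh, bcgh, bdfh, bfgh, cegh, cfgh

giving chain groups C_0 ≅ Z^9, C_1 ≅ Z^21, C_2 ≅ Z^19, C_3 ≅ Z^7.

The boundary map ∂_1: C_1 → C_0 is given by ∂[p,q] = [q] − [p].
As a 9×21 matrix over Z this has rank 8, with invariant factors (1,1,1,1,1,1,1,1).

The boundary map ∂_2: C_2 → C_1 maps a triangle to the signed sum of its edges. For instance
  ∂cfg = fg − cg + cf,
  ∂bdf = df − bf + bd.
The resulting 21×19 matrix has rank 13, and its Smith normal form has invariant factors (1,1,1,1,1,1,1,1,1,1,1,1,1).

The boundary map ∂_3: C_3 → C_2 sends each 3-simplex σ to the alternating sum Σ_i (−1)^i (σ with its i-th vertex removed). For instance
  ∂bcfg = cfg − bfg + bcg − bcf,
  ∂bfgh = fgh − bgh + bfh − bfg.
This gives a 19×7 integer matrix of rank 6; reducing to Smith normal form yields diagonal entries (1,1,1,1,1,1).

Reading off H_k = ker ∂_k / im ∂_{k+1}:

  H_0: rank C_0 − rank ∂_1 = 9 − 8 = 1, and the invariant factors of ∂_1 are all 1, so H_0 = Z.
  H_1: rank ker ∂_1 − rank ∂_2 = (21 − 8) − 13 = 0, and the invariant factors of ∂_2 are all 1, so H_1 = 0.
  H_2: rank ker ∂_2 − rank ∂_3 = (19 − 13) − 6 = 0, and the invariant factors of ∂_3 are all 1, so H_2 = 0.
  H_3: rank ker ∂_3 − rank ∂_4 = (7 − 6) − 0 = 1, and there is no ∂_4, so H_3 = Z.

As a check, the Euler characteristic is 9 − 21 + 19 − 7 = 0, which agrees with 1 − 0 + 0 − 1 = 0.

H_0 = Z,  H_1 = 0,  H_2 = 0,  H_3 = Z.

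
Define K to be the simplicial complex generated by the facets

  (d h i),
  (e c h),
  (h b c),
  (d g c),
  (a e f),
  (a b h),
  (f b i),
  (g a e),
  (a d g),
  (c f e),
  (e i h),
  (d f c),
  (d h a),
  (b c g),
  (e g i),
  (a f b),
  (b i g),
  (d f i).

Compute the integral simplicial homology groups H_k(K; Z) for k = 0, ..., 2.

H_0 ≅ Z,  H_1 ≅ Z^2,  H_2 ≅ Z.

Order the vertices as a < b < c < d < e < f < g < h < i. Listing each simplex with vertices in this order, K has dimension 2 with simplices:

  0-simplices (9): a, b, c, d, e, f, g, h, i
  1-simplices (27): ab, ad, ae, af, ag, ah, bc, bf, bg, bh, bi, cd, ce, cf, cg, ch, df, dg, dh, di, ef, eg, eh, ei, fi, gi, hi
  2-simplices (18): abf, abh, adg, adh, aef, aeg, bcg, bch, bfi, bgi, cdf, cdg, cef, ceh, dfi, dhi, egi, ehi

so the chain groups are C_0 ≅ Z^9, C_1 ≅ Z^27, C_2 ≅ Z^18.

The boundary map ∂_1: C_1 → C_0 maps an edge to its endpoints' difference, ∂[p,q] = q − p.
The 9×27 boundary matrix has rank 8 and Smith normal form diag(1,1,1,1,1,1,1,1).

Boundary ∂_2: C_2 → C_1 maps a triangle to the signed sum of its edges. For instance
  ∂dhi = hi − di + dh,
  ∂dfi = fi − di + df.
The 27×18 boundary matrix has rank 17 and Smith normal form diag(1,1,1,1,1,1,1,1,1,1,1,1,1,1,1,1,1).

Now H_k = ker ∂_k / im ∂_{k+1}, so:

  H_0: rank C_0 − rank ∂_1 = 9 − 8 = 1, and the invariant factors of ∂_1 are all 1, so H_0 ≅ Z.
  H_1: rank ker ∂_1 − rank ∂_2 = (27 − 8) − 17 = 2, and the invariant factors of ∂_2 are all 1, so H_1 ≅ Z^2.
  H_2: rank ker ∂_2 − rank ∂_3 = (18 − 17) − 0 = 1, and there is no ∂_3, so H_2 ≅ Z.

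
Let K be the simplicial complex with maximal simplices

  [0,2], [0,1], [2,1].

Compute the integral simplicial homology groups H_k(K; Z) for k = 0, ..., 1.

K has 3 vertices, 3 edges.
rank ∂_0 = 0, rank ∂_1 = 2 ⇒ b_0 = 3 − 0 − 2 = 1; all invariant factors of ∂_1 are 1 so no torsion. So H_0 = Z.
rank ∂_1 = 2, rank ∂_2 = 0 ⇒ b_1 = 3 − 2 − 0 = 1. So H_1 = Z.

H_0 = Z,  H_1 = Z.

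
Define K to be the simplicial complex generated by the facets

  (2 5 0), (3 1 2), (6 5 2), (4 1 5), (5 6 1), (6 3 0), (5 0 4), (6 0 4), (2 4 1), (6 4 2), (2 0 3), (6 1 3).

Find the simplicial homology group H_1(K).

H_1 = Z/2.

Fix the vertex order 0 < 1 < 2 < 3 < 4 < 5 < 6 and write every simplex with vertices in increasing order. Then dim K = 2 and the simplices of K are:

  0-simplices (7): [0], [1], [2], [3], [4], [5], [6]
  1-simplices (18): [0,2], [0,3], [0,4], [0,5], [0,6], [1,2], [1,3], [1,4], [1,5], [1,6], [2,3], [2,4], [2,5], [2,6], [3,6], [4,5], [4,6], [5,6]
  2-simplices (12): [0,2,3], [0,2,5], [0,3,6], [0,4,5], [0,4,6], [1,2,3], [1,2,4], [1,3,6], [1,4,5], [1,5,6], [2,4,6], [2,5,6]

so the chain groups are C_0 ≅ Z^7, C_1 ≅ Z^18, C_2 ≅ Z^12.

The boundary map ∂_1: C_1 → C_0 maps an edge to its endpoints' difference, ∂[p,q] = q − p. For instance
  ∂[0,5] = [5] − [0].
The resulting 7×18 matrix has rank 6, and its Smith normal form has invariant factors (1,1,1,1,1,1).

∂_2: C_2 → C_1 acts by ∂[p,q,r] = [q,r] − [p,r] + [p,q]. For instance
  ∂[0,2,5] = [2,5] − [0,5] + [0,2],
  ∂[2,4,6] = [4,6] − [2,6] + [2,4].
The 18×12 boundary matrix has rank 12 and Smith normal form diag(1,1,1,1,1,1,1,1,1,1,1,2).

Reading off H_k = ker ∂_k / im ∂_{k+1}:

  H_1: rank ker ∂_1 − rank ∂_2 = (18 − 6) − 12 = 0, and ∂_2 has invariant factor 2 > 1, so H_1 = Z/2.

(K is a triangulation of the real projective plane RP^2.)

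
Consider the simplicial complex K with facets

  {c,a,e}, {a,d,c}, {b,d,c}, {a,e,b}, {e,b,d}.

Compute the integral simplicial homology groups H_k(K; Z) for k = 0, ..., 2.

H_0 = Z,  H_1 = Z,  H_2 = 0.

We work with the vertex ordering a < b < c < d < e. The simplices of K, each written with vertices in increasing order, are:

  0-simplices (5): a, b, c, d, e
  1-simplices (10): ab, ac, ad, ae, bc, bd, be, cd, ce, de
  2-simplices (5): abe, acd, ace, bcd, bde

giving chain groups C_0 ≅ Z^5, C_1 ≅ Z^10, C_2 ≅ Z^5.

Boundary ∂_1: C_1 → C_0 maps an edge to its endpoints' difference, ∂[p,q] = q − p.
This gives a 5×10 integer matrix of rank 4; reducing to Smith normal form yields diagonal entries (1,1,1,1).

Boundary ∂_2: C_2 → C_1 acts by ∂[p,q,r] = [q,r] − [p,r] + [p,q]. For instance
  ∂ace = ce − ae + ac,
  ∂acd = cd − ad + ac.
As a 10×5 matrix over Z this has rank 5, with invariant factors (1,1,1,1,1).

From H_k ≅ ker(∂_k) / im(∂_{k+1}) we obtain:

  H_0: rank C_0 − rank ∂_1 = 5 − 4 = 1, and the invariant factors of ∂_1 are all 1, so H_0 ≅ Z.
  H_1: rank ker ∂_1 − rank ∂_2 = (10 − 4) − 5 = 1, and the invariant factors of ∂_2 are all 1, so H_1 ≅ Z.
  H_2: rank ker ∂_2 − rank ∂_3 = (5 − 5) − 0 = 0, and there is no ∂_3, so H_2 ≅ 0.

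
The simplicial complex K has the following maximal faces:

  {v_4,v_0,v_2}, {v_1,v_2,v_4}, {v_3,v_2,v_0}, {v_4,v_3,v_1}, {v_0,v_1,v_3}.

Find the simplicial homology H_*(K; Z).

H_0 = Z,  H_1 = Z,  H_2 = 0.

Fix the vertex order v_0 < v_1 < v_2 < v_3 < v_4 and write every simplex with vertices in increasing order. Then dim K = 2 and the simplices of K are:

  0-simplices (5): [v_0], [v_1], [v_2], [v_3], [v_4]
  1-simplices (10): [v_0,v_1], [v_0,v_2], [v_0,v_3], [v_0,v_4], [v_1,v_2], [v_1,v_3], [v_1,v_4], [v_2,v_3], [v_2,v_4], [v_3,v_4]
  2-simplices (5): [v_0,v_1,v_3], [v_0,v_2,v_3], [v_0,v_2,v_4], [v_1,v_2,v_4], [v_1,v_3,v_4]

so the chain groups are C_0 ≅ Z^5, C_1 ≅ Z^10, C_2 ≅ Z^5.

Boundary ∂_1: C_1 → C_0 sends each edge [p,q] (with p < q) to q − p. For instance
  ∂[v_1,v_3] = [v_3] − [v_1].
As a 5×10 matrix over Z this has rank 4, with invariant factors (1,1,1,1).

Boundary ∂_2: C_2 → C_1 sends each 2-simplex [p,q,r] to [q,r] − [p,r] + [p,q]. For instance
  ∂[v_1,v_2,v_4] = [v_2,v_4] − [v_1,v_4] + [v_1,v_2],
  ∂[v_0,v_1,v_3] = [v_1,v_3] − [v_0,v_3] + [v_0,v_1].
This gives a 10×5 integer matrix of rank 5; reducing to Smith normal form yields diagonal entries (1,1,1,1,1).

Reading off H_k = ker ∂_k / im ∂_{k+1}:

  H_0: rank C_0 − rank ∂_1 = 5 − 4 = 1, and the invariant factors of ∂_1 are all 1, so H_0 ≅ Z.
  H_1: rank ker ∂_1 − rank ∂_2 = (10 − 4) − 5 = 1, and the invariant factors of ∂_2 are all 1, so H_1 ≅ Z.
  H_2: rank ker ∂_2 − rank ∂_3 = (5 − 5) − 0 = 0, and there is no ∂_3, so H_2 ≅ 0.

(K is a triangulation of the Möbius band.)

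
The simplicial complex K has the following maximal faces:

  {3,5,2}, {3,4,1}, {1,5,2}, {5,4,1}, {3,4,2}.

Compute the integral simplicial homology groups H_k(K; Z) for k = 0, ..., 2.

K has 5 vertices, 10 edges, 5 triangles.
rank ∂_0 = 0, rank ∂_1 = 4 ⇒ b_0 = 5 − 0 − 4 = 1; all invariant factors of ∂_1 are 1 so no torsion. So H_0 = Z.
rank ∂_1 = 4, rank ∂_2 = 5 ⇒ b_1 = 10 − 4 − 5 = 1; all invariant factors of ∂_2 are 1 so no torsion. So H_1 = Z.
rank ∂_2 = 5, rank ∂_3 = 0 ⇒ b_2 = 5 − 5 − 0 = 0. So H_2 = 0.

H_0 = Z,  H_1 = Z,  H_2 = 0.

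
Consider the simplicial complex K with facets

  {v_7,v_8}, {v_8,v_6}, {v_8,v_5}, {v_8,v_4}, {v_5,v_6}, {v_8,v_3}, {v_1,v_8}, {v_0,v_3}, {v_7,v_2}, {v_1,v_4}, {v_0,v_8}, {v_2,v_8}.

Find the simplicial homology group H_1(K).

We work with the vertex ordering v_0 < v_1 < v_2 < v_3 < v_4 < v_5 < v_6 < v_7 < v_8. The simplices of K, each written with vertices in increasing order, are:

  0-simplices (9): [v_0], [v_1], [v_2], [v_3], [v_4], [v_5], [v_6], [v_7], [v_8]
  1-simplices (12): [v_0,v_3], [v_0,v_8], [v_1,v_4], [v_1,v_8], [v_2,v_7], [v_2,v_8], [v_3,v_8], [v_4,v_8], [v_5,v_6], [v_5,v_8], [v_6,v_8], [v_7,v_8]

Hence C_0 ≅ Z^9, C_1 ≅ Z^12.

∂_1: C_1 → C_0 is given by ∂[p,q] = [q] − [p].
The 9×12 boundary matrix has rank 8 and Smith normal form diag(1,1,1,1,1,1,1,1).

Reading off H_k = ker ∂_k / im ∂_{k+1}:

  H_1: rank ker ∂_1 − rank ∂_2 = (12 − 8) − 0 = 4, and there is no ∂_2, so H_1 = Z^4.

(K is a triangulation of a wedge of 4 circles.)

H_1 = Z^4.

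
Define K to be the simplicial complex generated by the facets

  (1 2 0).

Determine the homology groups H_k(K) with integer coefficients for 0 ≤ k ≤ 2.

H_0 = Z,  H_1 = 0,  H_2 = 0.

Fix the vertex order 0 < 1 < 2 and write every simplex with vertices in increasing order. Then dim K = 2 and the simplices of K are:

  0-simplices (3): [0], [1], [2]
  1-simplices (3): [0,1], [0,2], [1,2]
  2-simplices (1): [0,1,2]

giving chain groups C_0 ≅ Z^3, C_1 ≅ Z^3, C_2 ≅ Z^1.

∂_1: C_1 → C_0 is given by ∂[p,q] = [q] − [p].
The resulting 3×3 matrix has rank 2, and its Smith normal form has invariant factors (1,1).

Boundary ∂_2: C_2 → C_1 maps a triangle to the signed sum of its edges. For instance
  ∂[0,1,2] = [1,2] − [0,2] + [0,1].
The resulting 3×1 matrix has rank 1, and its Smith normal form has invariant factors (1).

From H_k ≅ ker(∂_k) / im(∂_{k+1}) we obtain:

  H_0: rank C_0 − rank ∂_1 = 3 − 2 = 1, and the invariant factors of ∂_1 are all 1, so H_0 = Z.
  H_1: rank ker ∂_1 − rank ∂_2 = (3 − 2) − 1 = 0, and the invariant factors of ∂_2 are all 1, so H_1 = 0.
  H_2: rank ker ∂_2 − rank ∂_3 = (1 − 1) − 0 = 0, and there is no ∂_3, so H_2 = 0.

(K is a triangulation of the 2-simplex.)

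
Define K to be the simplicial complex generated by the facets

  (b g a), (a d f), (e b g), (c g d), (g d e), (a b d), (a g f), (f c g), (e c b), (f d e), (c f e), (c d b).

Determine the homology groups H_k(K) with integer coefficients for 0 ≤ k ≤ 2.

We work with the vertex ordering a < b < c < d < e < f < g. The simplices of K, each written with vertices in increasing order, are:

  0-simplices (7): a, b, c, d, e, f, g
  1-simplices (18): ab, ad, af, ag, bc, bd, be, bg, cd, ce, cf, cg, de, df, dg, ef, eg, fg
  2-simplices (12): abd, abg, adf, afg, bcd, bce, beg, cdg, cef, cfg, def, deg

so the chain groups are C_0 ≅ Z^7, C_1 ≅ Z^18, C_2 ≅ Z^12.

The boundary map ∂_1: C_1 → C_0 maps an edge to its endpoints' difference, ∂[p,q] = q − p.
As a 7×18 matrix over Z this has rank 6, with invariant factors (1,1,1,1,1,1).

∂_2: C_2 → C_1 acts by ∂[p,q,r] = [q,r] − [p,r] + [p,q]. For instance
  ∂bcd = cd − bd + bc,
  ∂bce = ce − be + bc.
The 18×12 boundary matrix has rank 12 and Smith normal form diag(1,1,1,1,1,1,1,1,1,1,1,2).

Now H_k = ker ∂_k / im ∂_{k+1}, so:

  H_0: rank C_0 − rank ∂_1 = 7 − 6 = 1, and the invariant factors of ∂_1 are all 1, so H_0 ≅ Z.
  H_1: rank ker ∂_1 − rank ∂_2 = (18 − 6) − 12 = 0, and ∂_2 has invariant factor 2 > 1, so H_1 ≅ Z/2Z.
  H_2: rank ker ∂_2 − rank ∂_3 = (12 − 12) − 0 = 0, and there is no ∂_3, so H_2 ≅ 0.

H_0 ≅ Z,  H_1 ≅ Z/2Z,  H_2 = 0.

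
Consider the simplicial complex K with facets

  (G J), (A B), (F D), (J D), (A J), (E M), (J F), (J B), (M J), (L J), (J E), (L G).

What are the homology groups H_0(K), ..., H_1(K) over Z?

H_0 ≅ Z,  H_1 ≅ Z^4.

K has 9 vertices, 12 edges.
rank ∂_0 = 0, rank ∂_1 = 8 ⇒ b_0 = 9 − 0 − 8 = 1; all invariant factors of ∂_1 are 1 so no torsion. So H_0 = Z.
rank ∂_1 = 8, rank ∂_2 = 0 ⇒ b_1 = 12 − 8 − 0 = 4. So H_1 = Z^4.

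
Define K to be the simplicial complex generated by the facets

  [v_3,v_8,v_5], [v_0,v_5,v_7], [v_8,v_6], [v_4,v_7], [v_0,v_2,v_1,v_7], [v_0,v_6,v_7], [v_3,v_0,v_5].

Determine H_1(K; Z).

H_1 ≅ Z.

We work with the vertex ordering v_0 < v_1 < v_2 < v_3 < v_4 < v_5 < v_6 < v_7 < v_8. The simplices of K, each written with vertices in increasing order, are:

  0-simplices (9): [v_0], [v_1], [v_2], [v_3], [v_4], [v_5], [v_6], [v_7], [v_8]
  1-simplices (16): (16 of them)
  2-simplices (8): [v_0,v_1,v_2], [v_0,v_1,v_7], [v_0,v_2,v_7], [v_0,v_3,v_5], [v_0,v_5,v_7], [v_0,v_6,v_7], [v_1,v_2,v_7], [v_3,v_5,v_8]
  3-simplices (1): [v_0,v_1,v_2,v_7]

Hence C_0 ≅ Z^9, C_1 ≅ Z^16, C_2 ≅ Z^8, C_3 ≅ Z^1.

The boundary map ∂_1: C_1 → C_0 sends each edge [p,q] (with p < q) to q − p.
The 9×16 boundary matrix has rank 8 and Smith normal form diag(1,1,1,1,1,1,1,1).

∂_2: C_2 → C_1 acts by ∂[p,q,r] = [q,r] − [p,r] + [p,q]. For instance
  ∂[v_0,v_5,v_7] = [v_5,v_7] − [v_0,v_7] + [v_0,v_5],
  ∂[v_0,v_6,v_7] = [v_6,v_7] − [v_0,v_7] + [v_0,v_6].
The resulting 16×8 matrix has rank 7, and its Smith normal form has invariant factors (1,1,1,1,1,1,1).

The boundary map ∂_3: C_3 → C_2 sends each 3-simplex σ to the alternating sum Σ_i (−1)^i (σ with its i-th vertex removed). For instance
  ∂[v_0,v_1,v_2,v_7] = [v_1,v_2,v_7] − [v_0,v_2,v_7] + [v_0,v_1,v_7] − [v_0,v_1,v_2].
This gives a 8×1 integer matrix of rank 1; reducing to Smith normal form yields diagonal entries (1).

Computing H_k = (kernel of ∂_k) / (image of ∂_{k+1}):

  H_1: rank ker ∂_1 − rank ∂_2 = (16 − 8) − 7 = 1, and the invariant factors of ∂_2 are all 1, so H_1 = Z.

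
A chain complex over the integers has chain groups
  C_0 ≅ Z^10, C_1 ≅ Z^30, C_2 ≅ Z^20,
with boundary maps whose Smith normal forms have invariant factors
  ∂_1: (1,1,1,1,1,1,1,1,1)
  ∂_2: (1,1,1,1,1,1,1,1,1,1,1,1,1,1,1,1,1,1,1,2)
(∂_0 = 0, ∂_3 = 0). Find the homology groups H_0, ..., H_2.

H_0 = Z,  H_1 = Z ⊕ Z/2,  H_2 = 0.

H_0: b_0 = 10 − 0 − 9 = 1; torsion from ∂_1 factors > 1: none. So H_0 = Z.
H_1: b_1 = 30 − 9 − 20 = 1; torsion from ∂_2 factors > 1: [2]. So H_1 = Z ⊕ Z/2.
H_2: b_2 = 20 − 20 − 0 = 0; torsion from ∂_3 factors > 1: none. So H_2 = 0.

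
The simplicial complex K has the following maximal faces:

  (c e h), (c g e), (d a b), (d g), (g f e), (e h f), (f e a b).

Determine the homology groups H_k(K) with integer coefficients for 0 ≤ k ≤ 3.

H_0 = Z,  H_1 = Z,  H_2 = 0,  H_3 = 0.

Fix the vertex order a < b < c < d < e < f < g < h and write every simplex with vertices in increasing order. Then dim K = 3 and the simplices of K are:

  0-simplices (8): a, b, c, d, e, f, g, h
  1-simplices (16): ab, ad, ae, af, bd, be, bf, ce, cg, ch, dg, ef, eg, eh, fg, fh
  2-simplices (9): abd, abe, abf, aef, bef, ceg, ceh, efg, efh
  3-simplices (1): abef

so the chain groups are C_0 ≅ Z^8, C_1 ≅ Z^16, C_2 ≅ Z^9, C_3 ≅ Z^1.

Boundary ∂_1: C_1 → C_0 sends each edge [p,q] (with p < q) to q − p.
This gives a 8×16 integer matrix of rank 7; reducing to Smith normal form yields diagonal entries (1,1,1,1,1,1,1).

The boundary map ∂_2: C_2 → C_1 acts by ∂[p,q,r] = [q,r] − [p,r] + [p,q]. For instance
  ∂aef = ef − af + ae,
  ∂ceg = eg − cg + ce.
The 16×9 boundary matrix has rank 8 and Smith normal form diag(1,1,1,1,1,1,1,1).

∂_3: C_3 → C_2 sends each 3-simplex σ to the alternating sum Σ_i (−1)^i (σ with its i-th vertex removed). For instance
  ∂abef = bef − aef + abf − abe.
The resulting 9×1 matrix has rank 1, and its Smith normal form has invariant factors (1).

Computing H_k = (kernel of ∂_k) / (image of ∂_{k+1}):

  H_0: rank C_0 − rank ∂_1 = 8 − 7 = 1, and the invariant factors of ∂_1 are all 1, so H_0 ≅ Z.
  H_1: rank ker ∂_1 − rank ∂_2 = (16 − 7) − 8 = 1, and the invariant factors of ∂_2 are all 1, so H_1 ≅ Z.
  H_2: rank ker ∂_2 − rank ∂_3 = (9 − 8) − 1 = 0, and the invariant factors of ∂_3 are all 1, so H_2 ≅ 0.
  H_3: rank ker ∂_3 − rank ∂_4 = (1 − 1) − 0 = 0, and there is no ∂_4, so H_3 ≅ 0.

As a check, the Euler characteristic is 8 − 16 + 9 − 1 = 0, which agrees with 1 − 1 + 0 − 0 = 0.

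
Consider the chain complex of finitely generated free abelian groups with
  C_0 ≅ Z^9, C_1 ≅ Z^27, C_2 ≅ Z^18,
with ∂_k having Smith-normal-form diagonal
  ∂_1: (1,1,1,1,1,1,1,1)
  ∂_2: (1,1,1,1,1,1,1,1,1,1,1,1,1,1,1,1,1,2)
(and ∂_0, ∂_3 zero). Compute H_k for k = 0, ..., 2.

H_0: b_0 = 9 − 0 − 8 = 1; torsion from ∂_1 factors > 1: none. So H_0 ≅ Z.
H_1: b_1 = 27 − 8 − 18 = 1; torsion from ∂_2 factors > 1: [2]. So H_1 ≅ Z ⊕ Z/2.
H_2: b_2 = 18 − 18 − 0 = 0; torsion from ∂_3 factors > 1: none. So H_2 ≅ 0.

H_0 ≅ Z,  H_1 ≅ Z ⊕ Z/2,  H_2 = 0.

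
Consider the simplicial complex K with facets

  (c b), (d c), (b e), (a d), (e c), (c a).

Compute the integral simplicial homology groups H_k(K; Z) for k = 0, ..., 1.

Fix the vertex order a < b < c < d < e and write every simplex with vertices in increasing order. Then dim K = 1 and the simplices of K are:

  0-simplices (5): a, b, c, d, e
  1-simplices (6): ac, ad, bc, be, cd, ce

so the chain groups are C_0 ≅ Z^5, C_1 ≅ Z^6.

Boundary ∂_1: C_1 → C_0 maps an edge to its endpoints' difference, ∂[p,q] = q − p.
The 5×6 boundary matrix has rank 4 and Smith normal form diag(1,1,1,1).

Reading off H_k = ker ∂_k / im ∂_{k+1}:

  H_0: rank C_0 − rank ∂_1 = 5 − 4 = 1, and the invariant factors of ∂_1 are all 1, so H_0 ≅ Z.
  H_1: rank ker ∂_1 − rank ∂_2 = (6 − 4) − 0 = 2, and there is no ∂_2, so H_1 ≅ Z^2.

As a check, the Euler characteristic is 5 − 6 = -1, which agrees with 1 − 2 = -1.
(K is a triangulation of a wedge of 2 circles.)

H_0 ≅ Z,  H_1 ≅ Z^2.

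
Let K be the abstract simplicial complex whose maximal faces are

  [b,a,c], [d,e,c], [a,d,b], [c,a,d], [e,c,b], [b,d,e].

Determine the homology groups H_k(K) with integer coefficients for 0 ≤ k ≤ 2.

H_0 = Z,  H_1 = 0,  H_2 = Z.

Order the vertices as a < b < c < d < e. Listing each simplex with vertices in this order, K has dimension 2 with simplices:

  0-simplices (5): a, b, c, d, e
  1-simplices (9): ab, ac, ad, bc, bd, be, cd, ce, de
  2-simplices (6): abc, abd, acd, bce, bde, cde

so the chain groups are C_0 ≅ Z^5, C_1 ≅ Z^9, C_2 ≅ Z^6.

Boundary ∂_1: C_1 → C_0 maps an edge to its endpoints' difference, ∂[p,q] = q − p. For instance
  ∂bc = c − b.
The resulting 5×9 matrix has rank 4, and its Smith normal form has invariant factors (1,1,1,1).

Boundary ∂_2: C_2 → C_1 sends each 2-simplex [p,q,r] to [q,r] − [p,r] + [p,q]. For instance
  ∂acd = cd − ad + ac,
  ∂bce = ce − be + bc.
The resulting 9×6 matrix has rank 5, and its Smith normal form has invariant factors (1,1,1,1,1).

Now H_k = ker ∂_k / im ∂_{k+1}, so:

  H_0: rank C_0 − rank ∂_1 = 5 − 4 = 1, and the invariant factors of ∂_1 are all 1, so H_0 ≅ Z.
  H_1: rank ker ∂_1 − rank ∂_2 = (9 − 4) − 5 = 0, and the invariant factors of ∂_2 are all 1, so H_1 ≅ 0.
  H_2: rank ker ∂_2 − rank ∂_3 = (6 − 5) − 0 = 1, and there is no ∂_3, so H_2 ≅ Z.

As a check, the Euler characteristic is 5 − 9 + 6 = 2, which agrees with 1 − 0 + 1 = 2.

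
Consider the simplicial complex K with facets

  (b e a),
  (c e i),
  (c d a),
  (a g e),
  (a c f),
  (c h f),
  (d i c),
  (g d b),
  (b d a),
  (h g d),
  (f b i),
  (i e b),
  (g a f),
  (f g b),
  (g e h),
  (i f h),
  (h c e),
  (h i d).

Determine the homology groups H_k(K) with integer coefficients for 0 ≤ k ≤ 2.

Order the vertices as a < b < c < d < e < f < g < h < i. Listing each simplex with vertices in this order, K has dimension 2 with simplices:

  0-simplices (9): a, b, c, d, e, f, g, h, i
  1-simplices (27): ab, ac, ad, ae, af, ag, bd, be, bf, bg, bi, cd, ce, cf, ch, ci, dg, dh, di, eg, eh, ei, fg, fh, fi, gh, hi
  2-simplices (18): abd, abe, acd, acf, aeg, afg, bdg, bei, bfg, bfi, cdi, ceh, cei, cfh, dgh, dhi, egh, fhi

giving chain groups C_0 ≅ Z^9, C_1 ≅ Z^27, C_2 ≅ Z^18.

The boundary map ∂_1: C_1 → C_0 maps an edge to its endpoints' difference, ∂[p,q] = q − p. For instance
  ∂eh = h − e.
The resulting 9×27 matrix has rank 8, and its Smith normal form has invariant factors (1,1,1,1,1,1,1,1).

Boundary ∂_2: C_2 → C_1 maps a triangle to the signed sum of its edges. For instance
  ∂bdg = dg − bg + bd,
  ∂acd = cd − ad + ac.
The resulting 27×18 matrix has rank 18, and its Smith normal form has invariant factors (1,1,1,1,1,1,1,1,1,1,1,1,1,1,1,1,1,2).

Computing H_k = (kernel of ∂_k) / (image of ∂_{k+1}):

  H_0: rank C_0 − rank ∂_1 = 9 − 8 = 1, and the invariant factors of ∂_1 are all 1, so H_0 = Z.
  H_1: rank ker ∂_1 − rank ∂_2 = (27 − 8) − 18 = 1, and ∂_2 has invariant factor 2 > 1, so H_1 = Z ⊕ Z/2.
  H_2: rank ker ∂_2 − rank ∂_3 = (18 − 18) − 0 = 0, and there is no ∂_3, so H_2 = 0.

H_0 = Z,  H_1 = Z ⊕ Z/2,  H_2 = 0.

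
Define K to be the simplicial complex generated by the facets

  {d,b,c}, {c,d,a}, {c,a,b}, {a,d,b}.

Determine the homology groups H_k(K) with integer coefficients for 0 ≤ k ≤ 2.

H_0 = Z,  H_1 = 0,  H_2 = Z.

Fix the vertex order a < b < c < d and write every simplex with vertices in increasing order. Then dim K = 2 and the simplices of K are:

  0-simplices (4): a, b, c, d
  1-simplices (6): ab, ac, ad, bc, bd, cd
  2-simplices (4): abc, abd, acd, bcd

Hence C_0 ≅ Z^4, C_1 ≅ Z^6, C_2 ≅ Z^4.

The boundary map ∂_1: C_1 → C_0 is given by ∂[p,q] = [q] − [p]. For instance
  ∂ac = c − a.
The resulting 4×6 matrix has rank 3, and its Smith normal form has invariant factors (1,1,1).

Boundary ∂_2: C_2 → C_1 maps a triangle to the signed sum of its edges. For instance
  ∂abd = bd − ad + ab,
  ∂bcd = cd − bd + bc.
As a 6×4 matrix over Z this has rank 3, with invariant factors (1,1,1).

Reading off H_k = ker ∂_k / im ∂_{k+1}:

  H_0: rank C_0 − rank ∂_1 = 4 − 3 = 1, and the invariant factors of ∂_1 are all 1, so H_0 = Z.
  H_1: rank ker ∂_1 − rank ∂_2 = (6 − 3) − 3 = 0, and the invariant factors of ∂_2 are all 1, so H_1 = 0.
  H_2: rank ker ∂_2 − rank ∂_3 = (4 − 3) − 0 = 1, and there is no ∂_3, so H_2 = Z.

As a check, the Euler characteristic is 4 − 6 + 4 = 2, which agrees with 1 − 0 + 1 = 2.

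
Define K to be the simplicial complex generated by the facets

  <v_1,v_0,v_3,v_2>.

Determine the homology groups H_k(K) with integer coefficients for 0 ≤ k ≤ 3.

H_0 ≅ Z,  H_1 = 0,  H_2 = 0,  H_3 = 0.

Fix the vertex order v_0 < v_1 < v_2 < v_3 and write every simplex with vertices in increasing order. Then dim K = 3 and the simplices of K are:

  0-simplices (4): [v_0], [v_1], [v_2], [v_3]
  1-simplices (6): [v_0,v_1], [v_0,v_2], [v_0,v_3], [v_1,v_2], [v_1,v_3], [v_2,v_3]
  2-simplices (4): [v_0,v_1,v_2], [v_0,v_1,v_3], [v_0,v_2,v_3], [v_1,v_2,v_3]
  3-simplices (1): [v_0,v_1,v_2,v_3]

Hence C_0 ≅ Z^4, C_1 ≅ Z^6, C_2 ≅ Z^4, C_3 ≅ Z^1.

The boundary map ∂_1: C_1 → C_0 sends each edge [p,q] (with p < q) to q − p. For instance
  ∂[v_2,v_3] = [v_3] − [v_2].
The resulting 4×6 matrix has rank 3, and its Smith normal form has invariant factors (1,1,1).

The boundary map ∂_2: C_2 → C_1 maps a triangle to the signed sum of its edges. For instance
  ∂[v_1,v_2,v_3] = [v_2,v_3] − [v_1,v_3] + [v_1,v_2],
  ∂[v_0,v_1,v_2] = [v_1,v_2] − [v_0,v_2] + [v_0,v_1].
The resulting 6×4 matrix has rank 3, and its Smith normal form has invariant factors (1,1,1).

∂_3: C_3 → C_2 sends each 3-simplex σ to the alternating sum Σ_i (−1)^i (σ with its i-th vertex removed). For instance
  ∂[v_0,v_1,v_2,v_3] = [v_1,v_2,v_3] − [v_0,v_2,v_3] + [v_0,v_1,v_3] − [v_0,v_1,v_2].
The resulting 4×1 matrix has rank 1, and its Smith normal form has invariant factors (1).

Computing H_k = (kernel of ∂_k) / (image of ∂_{k+1}):

  H_0: rank C_0 − rank ∂_1 = 4 − 3 = 1, and the invariant factors of ∂_1 are all 1, so H_0 ≅ Z.
  H_1: rank ker ∂_1 − rank ∂_2 = (6 − 3) − 3 = 0, and the invariant factors of ∂_2 are all 1, so H_1 ≅ 0.
  H_2: rank ker ∂_2 − rank ∂_3 = (4 − 3) − 1 = 0, and the invariant factors of ∂_3 are all 1, so H_2 ≅ 0.
  H_3: rank ker ∂_3 − rank ∂_4 = (1 − 1) − 0 = 0, and there is no ∂_4, so H_3 ≅ 0.

As a check, the Euler characteristic is 4 − 6 + 4 − 1 = 1, which agrees with 1 − 0 + 0 − 0 = 1.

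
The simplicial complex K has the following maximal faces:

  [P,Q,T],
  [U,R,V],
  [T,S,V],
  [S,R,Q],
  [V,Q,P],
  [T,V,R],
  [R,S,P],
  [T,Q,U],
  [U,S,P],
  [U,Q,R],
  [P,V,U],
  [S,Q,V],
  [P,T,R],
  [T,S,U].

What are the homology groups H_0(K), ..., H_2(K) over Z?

H_0 ≅ Z,  H_1 ≅ Z^2,  H_2 ≅ Z.

Order the vertices as P < Q < R < S < T < U < V. Listing each simplex with vertices in this order, K has dimension 2 with simplices:

  0-simplices (7): P, Q, R, S, T, U, V
  1-simplices (21): PQ, PR, PS, PT, PU, PV, QR, QS, QT, QU, QV, RS, RT, RU, RV, ST, SU, SV, TU, TV, UV
  2-simplices (14): PQT, PQV, PRS, PRT, PSU, PUV, QRS, QRU, QSV, QTU, RTV, RUV, STU, STV

so the chain groups are C_0 ≅ Z^7, C_1 ≅ Z^21, C_2 ≅ Z^14.

∂_1: C_1 → C_0 maps an edge to its endpoints' difference, ∂[p,q] = q − p. For instance
  ∂PU = U − P.
The resulting 7×21 matrix has rank 6, and its Smith normal form has invariant factors (1,1,1,1,1,1).

The boundary map ∂_2: C_2 → C_1 acts by ∂[p,q,r] = [q,r] − [p,r] + [p,q]. For instance
  ∂QRS = RS − QS + QR,
  ∂QRU = RU − QU + QR.
As a 21×14 matrix over Z this has rank 13, with invariant factors (1,1,1,1,1,1,1,1,1,1,1,1,1).

Computing H_k = (kernel of ∂_k) / (image of ∂_{k+1}):

  H_0: rank C_0 − rank ∂_1 = 7 − 6 = 1, and the invariant factors of ∂_1 are all 1, so H_0 ≅ Z.
  H_1: rank ker ∂_1 − rank ∂_2 = (21 − 6) − 13 = 2, and the invariant factors of ∂_2 are all 1, so H_1 ≅ Z^2.
  H_2: rank ker ∂_2 − rank ∂_3 = (14 − 13) − 0 = 1, and there is no ∂_3, so H_2 ≅ Z.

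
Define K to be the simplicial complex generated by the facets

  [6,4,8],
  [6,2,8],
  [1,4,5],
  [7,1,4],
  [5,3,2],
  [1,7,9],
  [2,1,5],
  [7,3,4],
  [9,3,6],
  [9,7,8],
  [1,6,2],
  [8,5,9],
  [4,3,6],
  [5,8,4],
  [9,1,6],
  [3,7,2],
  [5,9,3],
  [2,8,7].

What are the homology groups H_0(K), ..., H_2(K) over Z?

H_0 = Z,  H_1 = Z^2,  H_2 = Z.

We work with the vertex ordering 1 < 2 < 3 < 4 < 5 < 6 < 7 < 8 < 9. The simplices of K, each written with vertices in increasing order, are:

  0-simplices (9): [1], [2], [3], [4], [5], [6], [7], [8], [9]
  1-simplices (27): (27 of them)
  2-simplices (18): [1,2,5], [1,2,6], [1,4,5], [1,4,7], [1,6,9], [1,7,9], [2,3,5], [2,3,7], [2,6,8], [2,7,8], [3,4,6], [3,4,7], [3,5,9], [3,6,9], [4,5,8], [4,6,8], [5,8,9], [7,8,9]

Hence C_0 ≅ Z^9, C_1 ≅ Z^27, C_2 ≅ Z^18.

Boundary ∂_1: C_1 → C_0 maps an edge to its endpoints' difference, ∂[p,q] = q − p.
The 9×27 boundary matrix has rank 8 and Smith normal form diag(1,1,1,1,1,1,1,1).

The boundary map ∂_2: C_2 → C_1 acts by ∂[p,q,r] = [q,r] − [p,r] + [p,q]. For instance
  ∂[7,8,9] = [8,9] − [7,9] + [7,8],
  ∂[1,7,9] = [7,9] − [1,9] + [1,7].
This gives a 27×18 integer matrix of rank 17; reducing to Smith normal form yields diagonal entries (1,1,1,1,1,1,1,1,1,1,1,1,1,1,1,1,1).

Reading off H_k = ker ∂_k / im ∂_{k+1}:

  H_0: rank C_0 − rank ∂_1 = 9 − 8 = 1, and the invariant factors of ∂_1 are all 1, so H_0 ≅ Z.
  H_1: rank ker ∂_1 − rank ∂_2 = (27 − 8) − 17 = 2, and the invariant factors of ∂_2 are all 1, so H_1 ≅ Z^2.
  H_2: rank ker ∂_2 − rank ∂_3 = (18 − 17) − 0 = 1, and there is no ∂_3, so H_2 ≅ Z.

(K is a triangulation of the torus T^2.)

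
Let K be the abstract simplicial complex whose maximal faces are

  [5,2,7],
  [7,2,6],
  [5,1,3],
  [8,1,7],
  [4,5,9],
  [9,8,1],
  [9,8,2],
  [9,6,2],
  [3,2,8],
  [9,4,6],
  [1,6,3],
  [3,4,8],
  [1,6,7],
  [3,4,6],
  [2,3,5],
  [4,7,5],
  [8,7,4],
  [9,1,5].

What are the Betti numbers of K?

Fix the vertex order 1 < 2 < 3 < 4 < 5 < 6 < 7 < 8 < 9 and write every simplex with vertices in increasing order. Then dim K = 2 and the simplices of K are:

  0-simplices (9): [1], [2], [3], [4], [5], [6], [7], [8], [9]
  1-simplices (27): (27 of them)
  2-simplices (18): [1,3,5], [1,3,6], [1,5,9], [1,6,7], [1,7,8], [1,8,9], [2,3,5], [2,3,8], [2,5,7], [2,6,7], [2,6,9], [2,8,9], [3,4,6], [3,4,8], [4,5,7], [4,5,9], [4,6,9], [4,7,8]

so the chain groups are C_0 ≅ Z^9, C_1 ≅ Z^27, C_2 ≅ Z^18.

Boundary ∂_1: C_1 → C_0 sends each edge [p,q] (with p < q) to q − p. For instance
  ∂[7,8] = [8] − [7].
As a 9×27 matrix over Z this has rank 8, with invariant factors (1,1,1,1,1,1,1,1).

The boundary map ∂_2: C_2 → C_1 sends each 2-simplex [p,q,r] to [q,r] − [p,r] + [p,q]. For instance
  ∂[1,3,5] = [3,5] − [1,5] + [1,3],
  ∂[2,3,8] = [3,8] − [2,8] + [2,3].
The 27×18 boundary matrix has rank 17 and Smith normal form diag(1,1,1,1,1,1,1,1,1,1,1,1,1,1,1,1,1).

From H_k ≅ ker(∂_k) / im(∂_{k+1}) we obtain:

  H_0: rank C_0 − rank ∂_1 = 9 − 8 = 1, and the invariant factors of ∂_1 are all 1, so H_0 = Z.
  H_1: rank ker ∂_1 − rank ∂_2 = (27 − 8) − 17 = 2, and the invariant factors of ∂_2 are all 1, so H_1 = Z^2.
  H_2: rank ker ∂_2 − rank ∂_3 = (18 − 17) − 0 = 1, and there is no ∂_3, so H_2 = Z.

As a check, the Euler characteristic is 9 − 27 + 18 = 0, which agrees with 1 − 2 + 1 = 0.

Hence the Betti numbers are b_0 = 1, b_1 = 2, b_2 = 1.

b_0 = 1, b_1 = 2, b_2 = 1.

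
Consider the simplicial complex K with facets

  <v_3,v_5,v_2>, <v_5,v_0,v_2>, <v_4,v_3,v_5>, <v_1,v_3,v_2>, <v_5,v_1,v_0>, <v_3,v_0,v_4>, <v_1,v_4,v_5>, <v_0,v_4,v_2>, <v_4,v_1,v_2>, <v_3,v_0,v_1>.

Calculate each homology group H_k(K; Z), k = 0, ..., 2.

H_0 ≅ Z,  H_1 ≅ Z/2,  H_2 = 0.

We work with the vertex ordering v_0 < v_1 < v_2 < v_3 < v_4 < v_5. The simplices of K, each written with vertices in increasing order, are:

  0-simplices (6): [v_0], [v_1], [v_2], [v_3], [v_4], [v_5]
  1-simplices (15): (15 of them)
  2-simplices (10): [v_0,v_1,v_3], [v_0,v_1,v_5], [v_0,v_2,v_4], [v_0,v_2,v_5], [v_0,v_3,v_4], [v_1,v_2,v_3], [v_1,v_2,v_4], [v_1,v_4,v_5], [v_2,v_3,v_5], [v_3,v_4,v_5]

Hence C_0 ≅ Z^6, C_1 ≅ Z^15, C_2 ≅ Z^10.

Boundary ∂_1: C_1 → C_0 sends each edge [p,q] (with p < q) to q − p. For instance
  ∂[v_3,v_5] = [v_5] − [v_3].
The resulting 6×15 matrix has rank 5, and its Smith normal form has invariant factors (1,1,1,1,1).

∂_2: C_2 → C_1 acts by ∂[p,q,r] = [q,r] − [p,r] + [p,q]. For instance
  ∂[v_1,v_2,v_3] = [v_2,v_3] − [v_1,v_3] + [v_1,v_2],
  ∂[v_0,v_3,v_4] = [v_3,v_4] − [v_0,v_4] + [v_0,v_3].
The 15×10 boundary matrix has rank 10 and Smith normal form diag(1,1,1,1,1,1,1,1,1,2).

Now H_k = ker ∂_k / im ∂_{k+1}, so:

  H_0: rank C_0 − rank ∂_1 = 6 − 5 = 1, and the invariant factors of ∂_1 are all 1, so H_0 ≅ Z.
  H_1: rank ker ∂_1 − rank ∂_2 = (15 − 5) − 10 = 0, and ∂_2 has invariant factor 2 > 1, so H_1 ≅ Z/2.
  H_2: rank ker ∂_2 − rank ∂_3 = (10 − 10) − 0 = 0, and there is no ∂_3, so H_2 ≅ 0.

As a check, the Euler characteristic is 6 − 15 + 10 = 1, which agrees with 1 − 0 + 0 = 1.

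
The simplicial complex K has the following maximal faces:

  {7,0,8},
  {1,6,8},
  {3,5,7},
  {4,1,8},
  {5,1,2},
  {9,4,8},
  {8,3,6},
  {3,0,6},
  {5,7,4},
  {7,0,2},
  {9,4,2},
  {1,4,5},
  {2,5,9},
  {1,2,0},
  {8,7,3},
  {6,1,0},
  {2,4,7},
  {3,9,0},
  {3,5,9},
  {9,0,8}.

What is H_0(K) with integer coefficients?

H_0 ≅ Z.

Order the vertices as 0 < 1 < 2 < 3 < 4 < 5 < 6 < 7 < 8 < 9. Listing each simplex with vertices in this order, K has dimension 2 with simplices:

  0-simplices (10): [0], [1], [2], [3], [4], [5], [6], [7], [8], [9]
  1-simplices (30): (30 of them)
  2-simplices (20): (20 of them)

giving chain groups C_0 ≅ Z^10, C_1 ≅ Z^30, C_2 ≅ Z^20.

∂_1: C_1 → C_0 sends each edge [p,q] (with p < q) to q − p. For instance
  ∂[1,5] = [5] − [1].
The resulting 10×30 matrix has rank 9, and its Smith normal form has invariant factors (1,1,1,1,1,1,1,1,1).

The boundary map ∂_2: C_2 → C_1 acts by ∂[p,q,r] = [q,r] − [p,r] + [p,q]. For instance
  ∂[1,6,8] = [6,8] − [1,8] + [1,6],
  ∂[0,3,9] = [3,9] − [0,9] + [0,3].
As a 30×20 matrix over Z this has rank 20, with invariant factors (1,1,1,1,1,1,1,1,1,1,1,1,1,1,1,1,1,1,1,2).

Now H_k = ker ∂_k / im ∂_{k+1}, so:

  H_0: rank C_0 − rank ∂_1 = 10 − 9 = 1, and the invariant factors of ∂_1 are all 1, so H_0 = Z.

(K is a triangulation of the Klein bottle.)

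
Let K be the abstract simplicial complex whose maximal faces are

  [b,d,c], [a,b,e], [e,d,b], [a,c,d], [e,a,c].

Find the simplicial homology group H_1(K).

H_1 = Z.

Take the total order a < b < c < d < e on the vertex set. Then K (dimension 2) consists of the simplices:

  0-simplices (5): a, b, c, d, e
  1-simplices (10): ab, ac, ad, ae, bc, bd, be, cd, ce, de
  2-simplices (5): abe, acd, ace, bcd, bde

Hence C_0 ≅ Z^5, C_1 ≅ Z^10, C_2 ≅ Z^5.

Boundary ∂_1: C_1 → C_0 sends each edge [p,q] (with p < q) to q − p. For instance
  ∂ac = c − a.
As a 5×10 matrix over Z this has rank 4, with invariant factors (1,1,1,1).

The boundary map ∂_2: C_2 → C_1 acts by ∂[p,q,r] = [q,r] − [p,r] + [p,q]. For instance
  ∂abe = be − ae + ab,
  ∂ace = ce − ae + ac.
The 10×5 boundary matrix has rank 5 and Smith normal form diag(1,1,1,1,1).

Now H_k = ker ∂_k / im ∂_{k+1}, so:

  H_1: rank ker ∂_1 − rank ∂_2 = (10 − 4) − 5 = 1, and the invariant factors of ∂_2 are all 1, so H_1 ≅ Z.

(K is a triangulation of the Möbius band.)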